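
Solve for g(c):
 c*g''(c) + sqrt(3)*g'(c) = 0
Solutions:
 g(c) = C1 + C2*c^(1 - sqrt(3))


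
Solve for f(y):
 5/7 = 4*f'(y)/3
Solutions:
 f(y) = C1 + 15*y/28


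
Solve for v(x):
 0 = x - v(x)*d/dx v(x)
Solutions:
 v(x) = -sqrt(C1 + x^2)
 v(x) = sqrt(C1 + x^2)


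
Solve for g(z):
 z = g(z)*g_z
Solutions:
 g(z) = -sqrt(C1 + z^2)
 g(z) = sqrt(C1 + z^2)


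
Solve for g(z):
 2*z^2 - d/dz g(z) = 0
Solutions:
 g(z) = C1 + 2*z^3/3


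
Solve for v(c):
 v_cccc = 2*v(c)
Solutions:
 v(c) = C1*exp(-2^(1/4)*c) + C2*exp(2^(1/4)*c) + C3*sin(2^(1/4)*c) + C4*cos(2^(1/4)*c)


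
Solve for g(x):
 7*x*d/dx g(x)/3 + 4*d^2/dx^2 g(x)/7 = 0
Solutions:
 g(x) = C1 + C2*erf(7*sqrt(6)*x/12)


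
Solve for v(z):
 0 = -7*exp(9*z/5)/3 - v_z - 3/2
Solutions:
 v(z) = C1 - 3*z/2 - 35*exp(9*z/5)/27


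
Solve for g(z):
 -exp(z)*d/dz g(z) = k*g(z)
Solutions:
 g(z) = C1*exp(k*exp(-z))


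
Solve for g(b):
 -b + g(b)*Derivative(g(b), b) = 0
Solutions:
 g(b) = -sqrt(C1 + b^2)
 g(b) = sqrt(C1 + b^2)


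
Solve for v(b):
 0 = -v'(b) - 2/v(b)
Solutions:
 v(b) = -sqrt(C1 - 4*b)
 v(b) = sqrt(C1 - 4*b)


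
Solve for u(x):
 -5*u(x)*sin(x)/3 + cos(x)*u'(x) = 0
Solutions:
 u(x) = C1/cos(x)^(5/3)


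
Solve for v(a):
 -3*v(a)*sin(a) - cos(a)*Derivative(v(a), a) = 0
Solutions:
 v(a) = C1*cos(a)^3


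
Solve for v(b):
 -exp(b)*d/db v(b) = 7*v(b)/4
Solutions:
 v(b) = C1*exp(7*exp(-b)/4)


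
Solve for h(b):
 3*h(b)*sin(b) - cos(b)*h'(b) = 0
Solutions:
 h(b) = C1/cos(b)^3


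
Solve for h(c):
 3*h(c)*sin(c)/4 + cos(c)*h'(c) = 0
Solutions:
 h(c) = C1*cos(c)^(3/4)


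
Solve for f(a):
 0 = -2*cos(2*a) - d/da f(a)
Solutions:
 f(a) = C1 - sin(2*a)


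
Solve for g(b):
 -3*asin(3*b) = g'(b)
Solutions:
 g(b) = C1 - 3*b*asin(3*b) - sqrt(1 - 9*b^2)


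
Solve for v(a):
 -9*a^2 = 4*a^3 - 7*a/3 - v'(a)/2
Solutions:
 v(a) = C1 + 2*a^4 + 6*a^3 - 7*a^2/3


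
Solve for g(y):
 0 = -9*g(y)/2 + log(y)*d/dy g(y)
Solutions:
 g(y) = C1*exp(9*li(y)/2)


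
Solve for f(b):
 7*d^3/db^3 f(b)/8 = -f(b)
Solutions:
 f(b) = C3*exp(-2*7^(2/3)*b/7) + (C1*sin(sqrt(3)*7^(2/3)*b/7) + C2*cos(sqrt(3)*7^(2/3)*b/7))*exp(7^(2/3)*b/7)


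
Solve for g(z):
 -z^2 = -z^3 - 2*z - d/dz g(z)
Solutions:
 g(z) = C1 - z^4/4 + z^3/3 - z^2


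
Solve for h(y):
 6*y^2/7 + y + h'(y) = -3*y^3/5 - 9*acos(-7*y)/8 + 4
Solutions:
 h(y) = C1 - 3*y^4/20 - 2*y^3/7 - y^2/2 - 9*y*acos(-7*y)/8 + 4*y - 9*sqrt(1 - 49*y^2)/56


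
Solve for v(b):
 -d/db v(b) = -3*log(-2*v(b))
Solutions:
 -Integral(1/(log(-_y) + log(2)), (_y, v(b)))/3 = C1 - b


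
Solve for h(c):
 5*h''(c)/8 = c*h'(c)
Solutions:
 h(c) = C1 + C2*erfi(2*sqrt(5)*c/5)


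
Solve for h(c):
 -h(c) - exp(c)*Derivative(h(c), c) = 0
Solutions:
 h(c) = C1*exp(exp(-c))


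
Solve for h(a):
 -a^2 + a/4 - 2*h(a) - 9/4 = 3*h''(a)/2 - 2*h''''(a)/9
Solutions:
 h(a) = C1*exp(-sqrt(6)*a*sqrt(9 + sqrt(145))/4) + C2*exp(sqrt(6)*a*sqrt(9 + sqrt(145))/4) + C3*sin(sqrt(6)*a*sqrt(-9 + sqrt(145))/4) + C4*cos(sqrt(6)*a*sqrt(-9 + sqrt(145))/4) - a^2/2 + a/8 - 3/8


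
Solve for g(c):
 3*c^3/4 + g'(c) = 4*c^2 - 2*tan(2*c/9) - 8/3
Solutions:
 g(c) = C1 - 3*c^4/16 + 4*c^3/3 - 8*c/3 + 9*log(cos(2*c/9))


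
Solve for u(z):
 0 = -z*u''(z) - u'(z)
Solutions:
 u(z) = C1 + C2*log(z)


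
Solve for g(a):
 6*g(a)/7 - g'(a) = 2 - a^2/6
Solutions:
 g(a) = C1*exp(6*a/7) - 7*a^2/36 - 49*a/108 + 1169/648


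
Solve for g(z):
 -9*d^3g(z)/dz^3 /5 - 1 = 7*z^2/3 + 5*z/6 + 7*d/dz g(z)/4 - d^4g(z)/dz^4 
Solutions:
 g(z) = C1 + C2*exp(z*(-(5*sqrt(45745) + 1091)^(1/3) - 36/(5*sqrt(45745) + 1091)^(1/3) + 12)/20)*sin(sqrt(3)*z*(-(5*sqrt(45745) + 1091)^(1/3) + 36/(5*sqrt(45745) + 1091)^(1/3))/20) + C3*exp(z*(-(5*sqrt(45745) + 1091)^(1/3) - 36/(5*sqrt(45745) + 1091)^(1/3) + 12)/20)*cos(sqrt(3)*z*(-(5*sqrt(45745) + 1091)^(1/3) + 36/(5*sqrt(45745) + 1091)^(1/3))/20) + C4*exp(z*(36/(5*sqrt(45745) + 1091)^(1/3) + 6 + (5*sqrt(45745) + 1091)^(1/3))/10) - 4*z^3/9 - 5*z^2/21 + 76*z/35


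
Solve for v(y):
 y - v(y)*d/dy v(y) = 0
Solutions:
 v(y) = -sqrt(C1 + y^2)
 v(y) = sqrt(C1 + y^2)


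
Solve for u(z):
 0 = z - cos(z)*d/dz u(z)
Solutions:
 u(z) = C1 + Integral(z/cos(z), z)


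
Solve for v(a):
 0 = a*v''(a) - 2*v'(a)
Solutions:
 v(a) = C1 + C2*a^3


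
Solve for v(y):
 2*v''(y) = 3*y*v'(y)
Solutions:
 v(y) = C1 + C2*erfi(sqrt(3)*y/2)


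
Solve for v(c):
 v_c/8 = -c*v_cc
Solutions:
 v(c) = C1 + C2*c^(7/8)


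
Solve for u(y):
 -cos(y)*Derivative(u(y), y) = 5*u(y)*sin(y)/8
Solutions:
 u(y) = C1*cos(y)^(5/8)


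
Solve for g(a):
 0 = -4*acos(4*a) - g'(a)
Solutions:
 g(a) = C1 - 4*a*acos(4*a) + sqrt(1 - 16*a^2)


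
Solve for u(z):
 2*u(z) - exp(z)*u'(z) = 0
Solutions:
 u(z) = C1*exp(-2*exp(-z))


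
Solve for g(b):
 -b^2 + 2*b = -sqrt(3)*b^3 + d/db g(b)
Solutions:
 g(b) = C1 + sqrt(3)*b^4/4 - b^3/3 + b^2


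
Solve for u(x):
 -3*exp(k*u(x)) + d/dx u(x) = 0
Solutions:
 u(x) = Piecewise((log(-1/(C1*k + 3*k*x))/k, Ne(k, 0)), (nan, True))
 u(x) = Piecewise((C1 + 3*x, Eq(k, 0)), (nan, True))


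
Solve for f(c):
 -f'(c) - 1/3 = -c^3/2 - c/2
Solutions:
 f(c) = C1 + c^4/8 + c^2/4 - c/3


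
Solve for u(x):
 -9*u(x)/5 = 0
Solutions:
 u(x) = 0


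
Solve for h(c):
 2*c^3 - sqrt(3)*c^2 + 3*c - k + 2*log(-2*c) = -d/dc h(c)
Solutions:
 h(c) = C1 - c^4/2 + sqrt(3)*c^3/3 - 3*c^2/2 + c*(k - 2*log(2) + 2) - 2*c*log(-c)


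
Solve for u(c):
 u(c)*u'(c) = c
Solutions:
 u(c) = -sqrt(C1 + c^2)
 u(c) = sqrt(C1 + c^2)


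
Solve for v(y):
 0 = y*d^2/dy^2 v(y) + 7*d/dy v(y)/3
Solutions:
 v(y) = C1 + C2/y^(4/3)


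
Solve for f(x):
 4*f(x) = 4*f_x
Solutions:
 f(x) = C1*exp(x)


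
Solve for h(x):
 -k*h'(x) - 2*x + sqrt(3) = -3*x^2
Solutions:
 h(x) = C1 + x^3/k - x^2/k + sqrt(3)*x/k


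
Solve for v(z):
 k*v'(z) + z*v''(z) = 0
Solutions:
 v(z) = C1 + z^(1 - re(k))*(C2*sin(log(z)*Abs(im(k))) + C3*cos(log(z)*im(k)))


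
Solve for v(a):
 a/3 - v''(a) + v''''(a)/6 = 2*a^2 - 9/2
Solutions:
 v(a) = C1 + C2*a + C3*exp(-sqrt(6)*a) + C4*exp(sqrt(6)*a) - a^4/6 + a^3/18 + 23*a^2/12


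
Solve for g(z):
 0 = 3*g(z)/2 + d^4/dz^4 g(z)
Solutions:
 g(z) = (C1*sin(6^(1/4)*z/2) + C2*cos(6^(1/4)*z/2))*exp(-6^(1/4)*z/2) + (C3*sin(6^(1/4)*z/2) + C4*cos(6^(1/4)*z/2))*exp(6^(1/4)*z/2)


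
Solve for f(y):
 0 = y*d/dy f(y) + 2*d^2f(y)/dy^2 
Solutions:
 f(y) = C1 + C2*erf(y/2)


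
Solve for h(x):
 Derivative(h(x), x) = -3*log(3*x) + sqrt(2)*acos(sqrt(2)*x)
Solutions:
 h(x) = C1 - 3*x*log(x) - 3*x*log(3) + 3*x + sqrt(2)*(x*acos(sqrt(2)*x) - sqrt(2)*sqrt(1 - 2*x^2)/2)


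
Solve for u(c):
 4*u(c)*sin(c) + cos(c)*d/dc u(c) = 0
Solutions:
 u(c) = C1*cos(c)^4


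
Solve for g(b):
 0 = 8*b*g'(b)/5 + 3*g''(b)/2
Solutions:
 g(b) = C1 + C2*erf(2*sqrt(30)*b/15)


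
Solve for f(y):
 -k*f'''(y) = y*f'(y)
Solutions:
 f(y) = C1 + Integral(C2*airyai(y*(-1/k)^(1/3)) + C3*airybi(y*(-1/k)^(1/3)), y)


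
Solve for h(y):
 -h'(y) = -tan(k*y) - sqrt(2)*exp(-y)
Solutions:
 h(y) = C1 - Piecewise((sqrt(2)*exp(-y) - log(tan(k*y)^2 + 1)/(2*k), Ne(k, 0)), (sqrt(2)*exp(-y), True))


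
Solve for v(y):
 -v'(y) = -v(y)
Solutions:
 v(y) = C1*exp(y)


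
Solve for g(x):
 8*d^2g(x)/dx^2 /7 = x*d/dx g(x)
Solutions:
 g(x) = C1 + C2*erfi(sqrt(7)*x/4)


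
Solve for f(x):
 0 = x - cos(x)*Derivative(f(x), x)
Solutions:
 f(x) = C1 + Integral(x/cos(x), x)


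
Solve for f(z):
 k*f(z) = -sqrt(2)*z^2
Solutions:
 f(z) = -sqrt(2)*z^2/k


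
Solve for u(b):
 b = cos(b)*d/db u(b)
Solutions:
 u(b) = C1 + Integral(b/cos(b), b)


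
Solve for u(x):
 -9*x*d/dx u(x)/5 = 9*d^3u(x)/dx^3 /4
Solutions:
 u(x) = C1 + Integral(C2*airyai(-10^(2/3)*x/5) + C3*airybi(-10^(2/3)*x/5), x)


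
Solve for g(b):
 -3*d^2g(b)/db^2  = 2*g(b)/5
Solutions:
 g(b) = C1*sin(sqrt(30)*b/15) + C2*cos(sqrt(30)*b/15)


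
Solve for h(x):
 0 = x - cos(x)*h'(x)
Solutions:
 h(x) = C1 + Integral(x/cos(x), x)


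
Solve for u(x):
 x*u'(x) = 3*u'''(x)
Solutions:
 u(x) = C1 + Integral(C2*airyai(3^(2/3)*x/3) + C3*airybi(3^(2/3)*x/3), x)


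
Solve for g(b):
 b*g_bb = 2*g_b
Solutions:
 g(b) = C1 + C2*b^3


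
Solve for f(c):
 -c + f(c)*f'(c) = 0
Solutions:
 f(c) = -sqrt(C1 + c^2)
 f(c) = sqrt(C1 + c^2)


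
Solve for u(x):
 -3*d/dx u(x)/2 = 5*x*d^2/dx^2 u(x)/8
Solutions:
 u(x) = C1 + C2/x^(7/5)


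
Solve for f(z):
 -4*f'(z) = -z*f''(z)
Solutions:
 f(z) = C1 + C2*z^5


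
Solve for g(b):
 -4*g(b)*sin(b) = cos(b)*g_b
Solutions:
 g(b) = C1*cos(b)^4


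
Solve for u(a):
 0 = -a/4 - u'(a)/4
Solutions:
 u(a) = C1 - a^2/2


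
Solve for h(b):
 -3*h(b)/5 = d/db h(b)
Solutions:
 h(b) = C1*exp(-3*b/5)


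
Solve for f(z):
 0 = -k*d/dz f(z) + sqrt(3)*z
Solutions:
 f(z) = C1 + sqrt(3)*z^2/(2*k)


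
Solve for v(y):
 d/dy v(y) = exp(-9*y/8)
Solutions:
 v(y) = C1 - 8*exp(-9*y/8)/9


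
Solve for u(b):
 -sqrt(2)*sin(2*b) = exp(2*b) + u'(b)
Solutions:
 u(b) = C1 - exp(2*b)/2 + sqrt(2)*cos(2*b)/2


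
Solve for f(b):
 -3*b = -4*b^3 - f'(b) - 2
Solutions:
 f(b) = C1 - b^4 + 3*b^2/2 - 2*b


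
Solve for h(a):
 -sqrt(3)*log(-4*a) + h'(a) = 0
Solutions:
 h(a) = C1 + sqrt(3)*a*log(-a) + sqrt(3)*a*(-1 + 2*log(2))


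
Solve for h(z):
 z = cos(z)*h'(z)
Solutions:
 h(z) = C1 + Integral(z/cos(z), z)


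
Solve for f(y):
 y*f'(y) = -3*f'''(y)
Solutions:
 f(y) = C1 + Integral(C2*airyai(-3^(2/3)*y/3) + C3*airybi(-3^(2/3)*y/3), y)


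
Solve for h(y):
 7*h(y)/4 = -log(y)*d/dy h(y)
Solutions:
 h(y) = C1*exp(-7*li(y)/4)


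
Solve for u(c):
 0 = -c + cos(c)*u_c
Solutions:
 u(c) = C1 + Integral(c/cos(c), c)


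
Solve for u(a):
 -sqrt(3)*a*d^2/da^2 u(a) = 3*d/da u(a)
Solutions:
 u(a) = C1 + C2*a^(1 - sqrt(3))


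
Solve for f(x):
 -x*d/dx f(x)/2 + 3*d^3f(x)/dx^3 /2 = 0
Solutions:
 f(x) = C1 + Integral(C2*airyai(3^(2/3)*x/3) + C3*airybi(3^(2/3)*x/3), x)


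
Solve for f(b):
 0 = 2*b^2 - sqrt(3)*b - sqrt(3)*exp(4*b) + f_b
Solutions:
 f(b) = C1 - 2*b^3/3 + sqrt(3)*b^2/2 + sqrt(3)*exp(4*b)/4


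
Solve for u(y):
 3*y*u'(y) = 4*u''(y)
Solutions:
 u(y) = C1 + C2*erfi(sqrt(6)*y/4)


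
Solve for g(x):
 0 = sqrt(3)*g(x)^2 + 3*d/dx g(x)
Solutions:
 g(x) = 3/(C1 + sqrt(3)*x)


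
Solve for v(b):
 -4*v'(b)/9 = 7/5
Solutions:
 v(b) = C1 - 63*b/20


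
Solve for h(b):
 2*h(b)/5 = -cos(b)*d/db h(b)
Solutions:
 h(b) = C1*(sin(b) - 1)^(1/5)/(sin(b) + 1)^(1/5)


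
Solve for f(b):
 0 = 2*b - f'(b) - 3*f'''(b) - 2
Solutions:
 f(b) = C1 + C2*sin(sqrt(3)*b/3) + C3*cos(sqrt(3)*b/3) + b^2 - 2*b


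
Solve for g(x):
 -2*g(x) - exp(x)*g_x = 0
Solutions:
 g(x) = C1*exp(2*exp(-x))


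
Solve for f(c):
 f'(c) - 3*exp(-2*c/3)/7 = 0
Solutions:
 f(c) = C1 - 9*exp(-2*c/3)/14


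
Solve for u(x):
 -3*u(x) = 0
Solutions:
 u(x) = 0


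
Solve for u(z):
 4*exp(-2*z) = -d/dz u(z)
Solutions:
 u(z) = C1 + 2*exp(-2*z)


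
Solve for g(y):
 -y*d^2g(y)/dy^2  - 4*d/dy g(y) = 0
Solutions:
 g(y) = C1 + C2/y^3


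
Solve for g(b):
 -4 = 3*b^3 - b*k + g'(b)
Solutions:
 g(b) = C1 - 3*b^4/4 + b^2*k/2 - 4*b


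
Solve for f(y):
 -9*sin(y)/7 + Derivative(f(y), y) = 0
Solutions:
 f(y) = C1 - 9*cos(y)/7


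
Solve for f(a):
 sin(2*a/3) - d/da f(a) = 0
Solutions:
 f(a) = C1 - 3*cos(2*a/3)/2


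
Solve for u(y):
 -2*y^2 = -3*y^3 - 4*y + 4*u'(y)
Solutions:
 u(y) = C1 + 3*y^4/16 - y^3/6 + y^2/2


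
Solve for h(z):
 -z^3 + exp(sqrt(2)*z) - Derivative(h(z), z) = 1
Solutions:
 h(z) = C1 - z^4/4 - z + sqrt(2)*exp(sqrt(2)*z)/2


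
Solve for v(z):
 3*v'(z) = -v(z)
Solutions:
 v(z) = C1*exp(-z/3)


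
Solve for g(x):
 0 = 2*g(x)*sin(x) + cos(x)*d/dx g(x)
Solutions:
 g(x) = C1*cos(x)^2


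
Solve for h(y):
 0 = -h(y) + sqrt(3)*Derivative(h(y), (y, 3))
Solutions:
 h(y) = C3*exp(3^(5/6)*y/3) + (C1*sin(3^(1/3)*y/2) + C2*cos(3^(1/3)*y/2))*exp(-3^(5/6)*y/6)


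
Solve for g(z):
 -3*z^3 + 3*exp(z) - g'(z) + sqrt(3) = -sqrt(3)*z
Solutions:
 g(z) = C1 - 3*z^4/4 + sqrt(3)*z^2/2 + sqrt(3)*z + 3*exp(z)


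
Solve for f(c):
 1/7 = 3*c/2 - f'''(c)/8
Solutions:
 f(c) = C1 + C2*c + C3*c^2 + c^4/2 - 4*c^3/21


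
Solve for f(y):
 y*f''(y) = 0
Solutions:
 f(y) = C1 + C2*y


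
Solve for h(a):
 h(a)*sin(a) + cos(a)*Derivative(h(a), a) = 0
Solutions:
 h(a) = C1*cos(a)


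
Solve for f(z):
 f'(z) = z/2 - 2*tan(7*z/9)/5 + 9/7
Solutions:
 f(z) = C1 + z^2/4 + 9*z/7 + 18*log(cos(7*z/9))/35


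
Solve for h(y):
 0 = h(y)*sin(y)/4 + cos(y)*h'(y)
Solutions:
 h(y) = C1*cos(y)^(1/4)


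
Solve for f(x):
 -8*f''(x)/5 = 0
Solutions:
 f(x) = C1 + C2*x


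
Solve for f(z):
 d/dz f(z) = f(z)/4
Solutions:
 f(z) = C1*exp(z/4)


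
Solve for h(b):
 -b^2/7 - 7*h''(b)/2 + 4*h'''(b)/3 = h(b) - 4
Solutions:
 h(b) = C1*exp(b*(-(8*sqrt(2634) + 535)^(1/3) - 49/(8*sqrt(2634) + 535)^(1/3) + 14)/16)*sin(sqrt(3)*b*(-(8*sqrt(2634) + 535)^(1/3) + 49/(8*sqrt(2634) + 535)^(1/3))/16) + C2*exp(b*(-(8*sqrt(2634) + 535)^(1/3) - 49/(8*sqrt(2634) + 535)^(1/3) + 14)/16)*cos(sqrt(3)*b*(-(8*sqrt(2634) + 535)^(1/3) + 49/(8*sqrt(2634) + 535)^(1/3))/16) + C3*exp(b*(49/(8*sqrt(2634) + 535)^(1/3) + 7 + (8*sqrt(2634) + 535)^(1/3))/8) - b^2/7 + 5


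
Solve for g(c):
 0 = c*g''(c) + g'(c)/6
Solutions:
 g(c) = C1 + C2*c^(5/6)


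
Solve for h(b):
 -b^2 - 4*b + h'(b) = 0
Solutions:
 h(b) = C1 + b^3/3 + 2*b^2


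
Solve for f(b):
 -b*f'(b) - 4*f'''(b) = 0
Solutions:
 f(b) = C1 + Integral(C2*airyai(-2^(1/3)*b/2) + C3*airybi(-2^(1/3)*b/2), b)


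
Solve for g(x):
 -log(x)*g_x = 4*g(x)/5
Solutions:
 g(x) = C1*exp(-4*li(x)/5)


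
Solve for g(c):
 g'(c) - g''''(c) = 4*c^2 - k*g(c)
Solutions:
 g(c) = C1*exp(c*Piecewise((-sqrt(-(-1)^(1/3))/2 - sqrt(-2/sqrt(-(-1)^(1/3)) + (-1)^(1/3))/2, Eq(k, 0)), (-sqrt(-2*k/(3*(sqrt(k^3/27 + 1/256) + 1/16)^(1/3)) + 2*(sqrt(k^3/27 + 1/256) + 1/16)^(1/3))/2 - sqrt(2*k/(3*(sqrt(k^3/27 + 1/256) + 1/16)^(1/3)) - 2*(sqrt(k^3/27 + 1/256) + 1/16)^(1/3) - 2/sqrt(-2*k/(3*(sqrt(k^3/27 + 1/256) + 1/16)^(1/3)) + 2*(sqrt(k^3/27 + 1/256) + 1/16)^(1/3)))/2, True))) + C2*exp(c*Piecewise((sqrt(-(-1)^(1/3))/2 + sqrt((-1)^(1/3) + 2/sqrt(-(-1)^(1/3)))/2, Eq(k, 0)), (sqrt(-2*k/(3*(sqrt(k^3/27 + 1/256) + 1/16)^(1/3)) + 2*(sqrt(k^3/27 + 1/256) + 1/16)^(1/3))/2 + sqrt(2*k/(3*(sqrt(k^3/27 + 1/256) + 1/16)^(1/3)) - 2*(sqrt(k^3/27 + 1/256) + 1/16)^(1/3) + 2/sqrt(-2*k/(3*(sqrt(k^3/27 + 1/256) + 1/16)^(1/3)) + 2*(sqrt(k^3/27 + 1/256) + 1/16)^(1/3)))/2, True))) + C3*exp(c*Piecewise((-sqrt((-1)^(1/3) + 2/sqrt(-(-1)^(1/3)))/2 + sqrt(-(-1)^(1/3))/2, Eq(k, 0)), (sqrt(-2*k/(3*(sqrt(k^3/27 + 1/256) + 1/16)^(1/3)) + 2*(sqrt(k^3/27 + 1/256) + 1/16)^(1/3))/2 - sqrt(2*k/(3*(sqrt(k^3/27 + 1/256) + 1/16)^(1/3)) - 2*(sqrt(k^3/27 + 1/256) + 1/16)^(1/3) + 2/sqrt(-2*k/(3*(sqrt(k^3/27 + 1/256) + 1/16)^(1/3)) + 2*(sqrt(k^3/27 + 1/256) + 1/16)^(1/3)))/2, True))) + C4*exp(c*Piecewise((sqrt(-2/sqrt(-(-1)^(1/3)) + (-1)^(1/3))/2 - sqrt(-(-1)^(1/3))/2, Eq(k, 0)), (-sqrt(-2*k/(3*(sqrt(k^3/27 + 1/256) + 1/16)^(1/3)) + 2*(sqrt(k^3/27 + 1/256) + 1/16)^(1/3))/2 + sqrt(2*k/(3*(sqrt(k^3/27 + 1/256) + 1/16)^(1/3)) - 2*(sqrt(k^3/27 + 1/256) + 1/16)^(1/3) - 2/sqrt(-2*k/(3*(sqrt(k^3/27 + 1/256) + 1/16)^(1/3)) + 2*(sqrt(k^3/27 + 1/256) + 1/16)^(1/3)))/2, True))) + 4*c^2/k - 8*c/k^2 + 8/k^3


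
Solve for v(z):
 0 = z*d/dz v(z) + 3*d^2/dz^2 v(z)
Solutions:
 v(z) = C1 + C2*erf(sqrt(6)*z/6)


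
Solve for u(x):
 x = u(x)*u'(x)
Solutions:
 u(x) = -sqrt(C1 + x^2)
 u(x) = sqrt(C1 + x^2)


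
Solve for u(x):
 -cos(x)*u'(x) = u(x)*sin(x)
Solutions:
 u(x) = C1*cos(x)


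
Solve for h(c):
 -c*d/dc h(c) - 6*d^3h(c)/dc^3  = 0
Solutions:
 h(c) = C1 + Integral(C2*airyai(-6^(2/3)*c/6) + C3*airybi(-6^(2/3)*c/6), c)


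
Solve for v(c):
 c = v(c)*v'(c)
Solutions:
 v(c) = -sqrt(C1 + c^2)
 v(c) = sqrt(C1 + c^2)


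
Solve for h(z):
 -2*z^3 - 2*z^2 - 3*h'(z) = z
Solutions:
 h(z) = C1 - z^4/6 - 2*z^3/9 - z^2/6


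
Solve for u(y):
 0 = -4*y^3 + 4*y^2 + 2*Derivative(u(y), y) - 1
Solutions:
 u(y) = C1 + y^4/2 - 2*y^3/3 + y/2


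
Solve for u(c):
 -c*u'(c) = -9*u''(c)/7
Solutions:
 u(c) = C1 + C2*erfi(sqrt(14)*c/6)


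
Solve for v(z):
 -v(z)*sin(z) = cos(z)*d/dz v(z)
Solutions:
 v(z) = C1*cos(z)


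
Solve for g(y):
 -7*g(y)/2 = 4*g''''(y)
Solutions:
 g(y) = (C1*sin(2^(3/4)*7^(1/4)*y/4) + C2*cos(2^(3/4)*7^(1/4)*y/4))*exp(-2^(3/4)*7^(1/4)*y/4) + (C3*sin(2^(3/4)*7^(1/4)*y/4) + C4*cos(2^(3/4)*7^(1/4)*y/4))*exp(2^(3/4)*7^(1/4)*y/4)


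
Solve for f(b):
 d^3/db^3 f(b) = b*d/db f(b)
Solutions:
 f(b) = C1 + Integral(C2*airyai(b) + C3*airybi(b), b)


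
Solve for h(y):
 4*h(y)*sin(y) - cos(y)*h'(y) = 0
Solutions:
 h(y) = C1/cos(y)^4


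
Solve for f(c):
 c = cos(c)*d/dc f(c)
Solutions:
 f(c) = C1 + Integral(c/cos(c), c)


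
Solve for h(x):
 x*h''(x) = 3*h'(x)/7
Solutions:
 h(x) = C1 + C2*x^(10/7)


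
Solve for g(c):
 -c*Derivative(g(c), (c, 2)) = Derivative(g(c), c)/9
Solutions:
 g(c) = C1 + C2*c^(8/9)


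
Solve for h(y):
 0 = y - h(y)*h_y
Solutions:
 h(y) = -sqrt(C1 + y^2)
 h(y) = sqrt(C1 + y^2)


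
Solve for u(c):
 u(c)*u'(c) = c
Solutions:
 u(c) = -sqrt(C1 + c^2)
 u(c) = sqrt(C1 + c^2)


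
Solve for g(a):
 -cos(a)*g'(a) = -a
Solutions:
 g(a) = C1 + Integral(a/cos(a), a)


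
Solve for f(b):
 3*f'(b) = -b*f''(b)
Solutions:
 f(b) = C1 + C2/b^2


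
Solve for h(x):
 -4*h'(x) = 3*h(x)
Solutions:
 h(x) = C1*exp(-3*x/4)


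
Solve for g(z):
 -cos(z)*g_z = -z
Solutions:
 g(z) = C1 + Integral(z/cos(z), z)


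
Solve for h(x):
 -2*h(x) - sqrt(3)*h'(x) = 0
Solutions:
 h(x) = C1*exp(-2*sqrt(3)*x/3)


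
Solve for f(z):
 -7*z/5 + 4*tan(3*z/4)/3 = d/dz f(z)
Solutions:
 f(z) = C1 - 7*z^2/10 - 16*log(cos(3*z/4))/9


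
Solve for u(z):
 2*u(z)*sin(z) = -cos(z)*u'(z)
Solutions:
 u(z) = C1*cos(z)^2


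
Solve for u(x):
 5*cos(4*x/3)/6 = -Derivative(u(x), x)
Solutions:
 u(x) = C1 - 5*sin(4*x/3)/8


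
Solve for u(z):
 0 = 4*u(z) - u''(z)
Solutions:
 u(z) = C1*exp(-2*z) + C2*exp(2*z)


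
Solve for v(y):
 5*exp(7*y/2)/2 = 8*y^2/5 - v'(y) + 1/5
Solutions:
 v(y) = C1 + 8*y^3/15 + y/5 - 5*exp(7*y/2)/7


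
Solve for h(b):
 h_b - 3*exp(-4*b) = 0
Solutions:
 h(b) = C1 - 3*exp(-4*b)/4


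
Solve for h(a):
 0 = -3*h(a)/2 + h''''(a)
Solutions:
 h(a) = C1*exp(-2^(3/4)*3^(1/4)*a/2) + C2*exp(2^(3/4)*3^(1/4)*a/2) + C3*sin(2^(3/4)*3^(1/4)*a/2) + C4*cos(2^(3/4)*3^(1/4)*a/2)


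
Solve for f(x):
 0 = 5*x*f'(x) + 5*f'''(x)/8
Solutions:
 f(x) = C1 + Integral(C2*airyai(-2*x) + C3*airybi(-2*x), x)


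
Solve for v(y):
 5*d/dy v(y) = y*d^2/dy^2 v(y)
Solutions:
 v(y) = C1 + C2*y^6


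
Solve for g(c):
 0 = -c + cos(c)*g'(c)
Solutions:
 g(c) = C1 + Integral(c/cos(c), c)


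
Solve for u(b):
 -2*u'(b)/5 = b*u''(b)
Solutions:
 u(b) = C1 + C2*b^(3/5)


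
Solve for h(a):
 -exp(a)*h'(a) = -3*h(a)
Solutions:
 h(a) = C1*exp(-3*exp(-a))


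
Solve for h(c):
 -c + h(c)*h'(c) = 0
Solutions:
 h(c) = -sqrt(C1 + c^2)
 h(c) = sqrt(C1 + c^2)


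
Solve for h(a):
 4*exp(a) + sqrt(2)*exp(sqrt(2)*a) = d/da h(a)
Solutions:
 h(a) = C1 + 4*exp(a) + exp(sqrt(2)*a)


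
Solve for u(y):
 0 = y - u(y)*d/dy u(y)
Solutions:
 u(y) = -sqrt(C1 + y^2)
 u(y) = sqrt(C1 + y^2)


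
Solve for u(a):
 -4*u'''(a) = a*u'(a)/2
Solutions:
 u(a) = C1 + Integral(C2*airyai(-a/2) + C3*airybi(-a/2), a)


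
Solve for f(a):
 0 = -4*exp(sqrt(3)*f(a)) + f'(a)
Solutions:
 f(a) = sqrt(3)*(2*log(-1/(C1 + 4*a)) - log(3))/6


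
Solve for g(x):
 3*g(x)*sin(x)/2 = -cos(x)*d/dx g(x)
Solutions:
 g(x) = C1*cos(x)^(3/2)


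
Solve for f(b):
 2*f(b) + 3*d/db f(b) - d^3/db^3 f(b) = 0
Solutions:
 f(b) = C3*exp(2*b) + (C1 + C2*b)*exp(-b)


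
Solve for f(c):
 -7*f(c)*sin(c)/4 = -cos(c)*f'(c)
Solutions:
 f(c) = C1/cos(c)^(7/4)


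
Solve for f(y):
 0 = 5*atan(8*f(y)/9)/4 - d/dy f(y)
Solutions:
 Integral(1/atan(8*_y/9), (_y, f(y))) = C1 + 5*y/4


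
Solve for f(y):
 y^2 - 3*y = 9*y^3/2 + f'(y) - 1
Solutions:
 f(y) = C1 - 9*y^4/8 + y^3/3 - 3*y^2/2 + y


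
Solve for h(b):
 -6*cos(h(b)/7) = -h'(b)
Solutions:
 -6*b - 7*log(sin(h(b)/7) - 1)/2 + 7*log(sin(h(b)/7) + 1)/2 = C1


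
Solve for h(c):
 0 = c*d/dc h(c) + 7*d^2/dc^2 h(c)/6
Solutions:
 h(c) = C1 + C2*erf(sqrt(21)*c/7)


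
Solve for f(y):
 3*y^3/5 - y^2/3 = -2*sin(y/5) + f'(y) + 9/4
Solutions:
 f(y) = C1 + 3*y^4/20 - y^3/9 - 9*y/4 - 10*cos(y/5)


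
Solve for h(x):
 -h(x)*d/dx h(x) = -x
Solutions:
 h(x) = -sqrt(C1 + x^2)
 h(x) = sqrt(C1 + x^2)


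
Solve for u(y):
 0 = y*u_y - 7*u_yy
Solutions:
 u(y) = C1 + C2*erfi(sqrt(14)*y/14)


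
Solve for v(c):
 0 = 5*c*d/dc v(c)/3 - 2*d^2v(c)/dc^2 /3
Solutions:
 v(c) = C1 + C2*erfi(sqrt(5)*c/2)


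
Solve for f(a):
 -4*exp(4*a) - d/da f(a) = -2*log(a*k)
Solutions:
 f(a) = C1 + 2*a*log(a*k) - 2*a - exp(4*a)


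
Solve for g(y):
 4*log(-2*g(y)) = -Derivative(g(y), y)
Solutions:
 Integral(1/(log(-_y) + log(2)), (_y, g(y)))/4 = C1 - y


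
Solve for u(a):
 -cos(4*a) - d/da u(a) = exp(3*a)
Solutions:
 u(a) = C1 - exp(3*a)/3 - sin(4*a)/4


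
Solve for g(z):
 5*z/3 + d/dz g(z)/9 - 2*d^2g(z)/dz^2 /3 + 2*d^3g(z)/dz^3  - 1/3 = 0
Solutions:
 g(z) = C1 - 15*z^2/2 - 87*z + (C2*sin(z/6) + C3*cos(z/6))*exp(z/6)


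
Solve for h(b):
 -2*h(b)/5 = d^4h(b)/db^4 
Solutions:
 h(b) = (C1*sin(10^(3/4)*b/10) + C2*cos(10^(3/4)*b/10))*exp(-10^(3/4)*b/10) + (C3*sin(10^(3/4)*b/10) + C4*cos(10^(3/4)*b/10))*exp(10^(3/4)*b/10)


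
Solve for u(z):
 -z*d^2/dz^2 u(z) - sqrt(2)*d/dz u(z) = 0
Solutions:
 u(z) = C1 + C2*z^(1 - sqrt(2))


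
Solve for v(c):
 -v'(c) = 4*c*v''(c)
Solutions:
 v(c) = C1 + C2*c^(3/4)


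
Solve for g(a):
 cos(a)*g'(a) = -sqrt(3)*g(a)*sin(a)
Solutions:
 g(a) = C1*cos(a)^(sqrt(3))


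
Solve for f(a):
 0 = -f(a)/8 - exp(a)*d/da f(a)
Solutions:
 f(a) = C1*exp(exp(-a)/8)


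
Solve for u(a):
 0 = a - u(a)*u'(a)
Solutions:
 u(a) = -sqrt(C1 + a^2)
 u(a) = sqrt(C1 + a^2)


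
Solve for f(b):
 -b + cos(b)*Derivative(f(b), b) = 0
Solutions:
 f(b) = C1 + Integral(b/cos(b), b)


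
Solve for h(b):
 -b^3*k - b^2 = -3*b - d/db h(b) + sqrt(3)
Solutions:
 h(b) = C1 + b^4*k/4 + b^3/3 - 3*b^2/2 + sqrt(3)*b


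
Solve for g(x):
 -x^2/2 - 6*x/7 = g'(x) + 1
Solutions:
 g(x) = C1 - x^3/6 - 3*x^2/7 - x


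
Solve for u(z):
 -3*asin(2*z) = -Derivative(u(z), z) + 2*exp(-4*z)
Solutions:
 u(z) = C1 + 3*z*asin(2*z) + 3*sqrt(1 - 4*z^2)/2 - exp(-4*z)/2


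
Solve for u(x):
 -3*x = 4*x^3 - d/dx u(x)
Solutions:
 u(x) = C1 + x^4 + 3*x^2/2


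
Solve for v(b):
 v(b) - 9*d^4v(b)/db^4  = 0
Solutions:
 v(b) = C1*exp(-sqrt(3)*b/3) + C2*exp(sqrt(3)*b/3) + C3*sin(sqrt(3)*b/3) + C4*cos(sqrt(3)*b/3)


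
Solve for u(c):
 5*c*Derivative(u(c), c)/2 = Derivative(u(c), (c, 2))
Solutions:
 u(c) = C1 + C2*erfi(sqrt(5)*c/2)


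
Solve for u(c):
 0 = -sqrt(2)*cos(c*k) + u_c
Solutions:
 u(c) = C1 + sqrt(2)*sin(c*k)/k


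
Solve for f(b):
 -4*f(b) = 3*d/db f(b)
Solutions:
 f(b) = C1*exp(-4*b/3)


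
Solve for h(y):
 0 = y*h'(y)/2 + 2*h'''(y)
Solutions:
 h(y) = C1 + Integral(C2*airyai(-2^(1/3)*y/2) + C3*airybi(-2^(1/3)*y/2), y)


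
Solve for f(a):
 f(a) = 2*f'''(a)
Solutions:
 f(a) = C3*exp(2^(2/3)*a/2) + (C1*sin(2^(2/3)*sqrt(3)*a/4) + C2*cos(2^(2/3)*sqrt(3)*a/4))*exp(-2^(2/3)*a/4)


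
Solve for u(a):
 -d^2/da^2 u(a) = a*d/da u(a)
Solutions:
 u(a) = C1 + C2*erf(sqrt(2)*a/2)


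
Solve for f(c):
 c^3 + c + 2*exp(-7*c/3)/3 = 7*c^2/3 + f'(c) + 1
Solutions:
 f(c) = C1 + c^4/4 - 7*c^3/9 + c^2/2 - c - 2*exp(-7*c/3)/7


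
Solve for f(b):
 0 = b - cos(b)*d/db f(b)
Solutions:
 f(b) = C1 + Integral(b/cos(b), b)


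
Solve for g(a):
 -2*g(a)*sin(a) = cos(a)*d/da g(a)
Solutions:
 g(a) = C1*cos(a)^2


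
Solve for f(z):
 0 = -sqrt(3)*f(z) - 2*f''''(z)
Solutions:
 f(z) = (C1*sin(2^(1/4)*3^(1/8)*z/2) + C2*cos(2^(1/4)*3^(1/8)*z/2))*exp(-2^(1/4)*3^(1/8)*z/2) + (C3*sin(2^(1/4)*3^(1/8)*z/2) + C4*cos(2^(1/4)*3^(1/8)*z/2))*exp(2^(1/4)*3^(1/8)*z/2)


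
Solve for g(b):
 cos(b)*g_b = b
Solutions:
 g(b) = C1 + Integral(b/cos(b), b)


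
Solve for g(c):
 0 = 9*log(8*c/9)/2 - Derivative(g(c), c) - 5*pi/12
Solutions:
 g(c) = C1 + 9*c*log(c)/2 - 9*c*log(3) - 9*c/2 - 5*pi*c/12 + 27*c*log(2)/2


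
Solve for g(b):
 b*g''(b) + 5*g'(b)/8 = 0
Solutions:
 g(b) = C1 + C2*b^(3/8)


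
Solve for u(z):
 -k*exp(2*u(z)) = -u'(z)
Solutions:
 u(z) = log(-sqrt(-1/(C1 + k*z))) - log(2)/2
 u(z) = log(-1/(C1 + k*z))/2 - log(2)/2


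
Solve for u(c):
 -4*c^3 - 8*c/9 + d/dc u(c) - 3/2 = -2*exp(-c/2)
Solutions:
 u(c) = C1 + c^4 + 4*c^2/9 + 3*c/2 + 4*exp(-c/2)


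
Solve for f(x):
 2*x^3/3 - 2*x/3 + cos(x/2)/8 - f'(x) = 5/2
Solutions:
 f(x) = C1 + x^4/6 - x^2/3 - 5*x/2 + sin(x/2)/4


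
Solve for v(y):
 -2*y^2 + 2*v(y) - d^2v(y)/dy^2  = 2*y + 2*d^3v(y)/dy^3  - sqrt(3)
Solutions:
 v(y) = C1*exp(-y*((6*sqrt(318) + 107)^(-1/3) + 2 + (6*sqrt(318) + 107)^(1/3))/12)*sin(sqrt(3)*y*(-(6*sqrt(318) + 107)^(1/3) + (6*sqrt(318) + 107)^(-1/3))/12) + C2*exp(-y*((6*sqrt(318) + 107)^(-1/3) + 2 + (6*sqrt(318) + 107)^(1/3))/12)*cos(sqrt(3)*y*(-(6*sqrt(318) + 107)^(1/3) + (6*sqrt(318) + 107)^(-1/3))/12) + C3*exp(y*(-1 + (6*sqrt(318) + 107)^(-1/3) + (6*sqrt(318) + 107)^(1/3))/6) + y^2 + y - sqrt(3)/2 + 1


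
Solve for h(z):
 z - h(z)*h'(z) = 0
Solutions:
 h(z) = -sqrt(C1 + z^2)
 h(z) = sqrt(C1 + z^2)


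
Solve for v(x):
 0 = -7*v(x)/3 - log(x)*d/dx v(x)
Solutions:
 v(x) = C1*exp(-7*li(x)/3)


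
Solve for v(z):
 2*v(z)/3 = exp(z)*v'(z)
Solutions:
 v(z) = C1*exp(-2*exp(-z)/3)


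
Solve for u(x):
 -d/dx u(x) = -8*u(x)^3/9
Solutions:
 u(x) = -3*sqrt(2)*sqrt(-1/(C1 + 8*x))/2
 u(x) = 3*sqrt(2)*sqrt(-1/(C1 + 8*x))/2


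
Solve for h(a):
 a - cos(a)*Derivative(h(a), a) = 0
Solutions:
 h(a) = C1 + Integral(a/cos(a), a)


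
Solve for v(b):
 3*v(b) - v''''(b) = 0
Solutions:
 v(b) = C1*exp(-3^(1/4)*b) + C2*exp(3^(1/4)*b) + C3*sin(3^(1/4)*b) + C4*cos(3^(1/4)*b)


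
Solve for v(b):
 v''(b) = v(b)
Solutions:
 v(b) = C1*exp(-b) + C2*exp(b)


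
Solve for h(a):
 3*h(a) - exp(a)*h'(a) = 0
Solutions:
 h(a) = C1*exp(-3*exp(-a))


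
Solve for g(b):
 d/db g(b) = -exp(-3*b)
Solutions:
 g(b) = C1 + exp(-3*b)/3


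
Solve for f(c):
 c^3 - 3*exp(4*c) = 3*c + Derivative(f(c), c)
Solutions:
 f(c) = C1 + c^4/4 - 3*c^2/2 - 3*exp(4*c)/4


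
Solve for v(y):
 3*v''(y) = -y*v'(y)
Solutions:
 v(y) = C1 + C2*erf(sqrt(6)*y/6)


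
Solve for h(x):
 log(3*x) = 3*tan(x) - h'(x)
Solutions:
 h(x) = C1 - x*log(x) - x*log(3) + x - 3*log(cos(x))


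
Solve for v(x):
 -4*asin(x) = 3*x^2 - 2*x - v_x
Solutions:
 v(x) = C1 + x^3 - x^2 + 4*x*asin(x) + 4*sqrt(1 - x^2)


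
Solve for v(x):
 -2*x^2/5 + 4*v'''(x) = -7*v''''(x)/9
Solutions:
 v(x) = C1 + C2*x + C3*x^2 + C4*exp(-36*x/7) + x^5/600 - 7*x^4/4320 + 49*x^3/38880


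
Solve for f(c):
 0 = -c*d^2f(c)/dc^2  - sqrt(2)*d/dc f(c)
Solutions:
 f(c) = C1 + C2*c^(1 - sqrt(2))


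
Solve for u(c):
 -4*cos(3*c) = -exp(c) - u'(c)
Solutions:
 u(c) = C1 - exp(c) + 4*sin(3*c)/3


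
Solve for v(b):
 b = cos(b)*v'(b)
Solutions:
 v(b) = C1 + Integral(b/cos(b), b)


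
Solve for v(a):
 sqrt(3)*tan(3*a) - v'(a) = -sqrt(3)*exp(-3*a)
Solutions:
 v(a) = C1 + sqrt(3)*log(tan(3*a)^2 + 1)/6 - sqrt(3)*exp(-3*a)/3


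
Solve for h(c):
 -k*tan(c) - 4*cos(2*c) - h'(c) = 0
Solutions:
 h(c) = C1 + k*log(cos(c)) - 2*sin(2*c)


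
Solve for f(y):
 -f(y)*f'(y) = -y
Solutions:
 f(y) = -sqrt(C1 + y^2)
 f(y) = sqrt(C1 + y^2)


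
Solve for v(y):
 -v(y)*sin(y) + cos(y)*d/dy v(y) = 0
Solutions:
 v(y) = C1/cos(y)


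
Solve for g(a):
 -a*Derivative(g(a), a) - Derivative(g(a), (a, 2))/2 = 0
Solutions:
 g(a) = C1 + C2*erf(a)


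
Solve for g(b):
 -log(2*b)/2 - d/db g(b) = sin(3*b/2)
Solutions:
 g(b) = C1 - b*log(b)/2 - b*log(2)/2 + b/2 + 2*cos(3*b/2)/3


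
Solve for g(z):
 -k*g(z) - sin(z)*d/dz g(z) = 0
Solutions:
 g(z) = C1*exp(k*(-log(cos(z) - 1) + log(cos(z) + 1))/2)


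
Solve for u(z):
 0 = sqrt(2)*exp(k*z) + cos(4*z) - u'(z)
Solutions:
 u(z) = C1 + sin(4*z)/4 + sqrt(2)*exp(k*z)/k


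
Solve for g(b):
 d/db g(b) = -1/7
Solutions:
 g(b) = C1 - b/7


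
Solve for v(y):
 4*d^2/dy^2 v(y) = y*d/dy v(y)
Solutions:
 v(y) = C1 + C2*erfi(sqrt(2)*y/4)


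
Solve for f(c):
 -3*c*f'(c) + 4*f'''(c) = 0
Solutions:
 f(c) = C1 + Integral(C2*airyai(6^(1/3)*c/2) + C3*airybi(6^(1/3)*c/2), c)


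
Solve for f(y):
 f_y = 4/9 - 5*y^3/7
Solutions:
 f(y) = C1 - 5*y^4/28 + 4*y/9


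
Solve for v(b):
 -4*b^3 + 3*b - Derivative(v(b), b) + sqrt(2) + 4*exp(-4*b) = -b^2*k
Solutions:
 v(b) = C1 - b^4 + b^3*k/3 + 3*b^2/2 + sqrt(2)*b - exp(-4*b)


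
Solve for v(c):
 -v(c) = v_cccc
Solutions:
 v(c) = (C1*sin(sqrt(2)*c/2) + C2*cos(sqrt(2)*c/2))*exp(-sqrt(2)*c/2) + (C3*sin(sqrt(2)*c/2) + C4*cos(sqrt(2)*c/2))*exp(sqrt(2)*c/2)


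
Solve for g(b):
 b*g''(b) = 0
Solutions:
 g(b) = C1 + C2*b


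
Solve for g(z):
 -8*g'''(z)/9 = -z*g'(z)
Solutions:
 g(z) = C1 + Integral(C2*airyai(3^(2/3)*z/2) + C3*airybi(3^(2/3)*z/2), z)


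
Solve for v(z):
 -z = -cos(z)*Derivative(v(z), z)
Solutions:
 v(z) = C1 + Integral(z/cos(z), z)


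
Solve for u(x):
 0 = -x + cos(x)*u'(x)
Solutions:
 u(x) = C1 + Integral(x/cos(x), x)


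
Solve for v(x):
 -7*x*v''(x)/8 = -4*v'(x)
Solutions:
 v(x) = C1 + C2*x^(39/7)


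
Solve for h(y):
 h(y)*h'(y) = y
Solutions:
 h(y) = -sqrt(C1 + y^2)
 h(y) = sqrt(C1 + y^2)


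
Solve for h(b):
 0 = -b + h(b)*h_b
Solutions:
 h(b) = -sqrt(C1 + b^2)
 h(b) = sqrt(C1 + b^2)


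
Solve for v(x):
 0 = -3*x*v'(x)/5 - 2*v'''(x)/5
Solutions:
 v(x) = C1 + Integral(C2*airyai(-2^(2/3)*3^(1/3)*x/2) + C3*airybi(-2^(2/3)*3^(1/3)*x/2), x)


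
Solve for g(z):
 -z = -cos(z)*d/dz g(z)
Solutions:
 g(z) = C1 + Integral(z/cos(z), z)


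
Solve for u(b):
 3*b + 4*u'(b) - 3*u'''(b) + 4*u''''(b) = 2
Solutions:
 u(b) = C1 + C2*exp(b*((8*sqrt(15) + 31)^(-1/3) + 2 + (8*sqrt(15) + 31)^(1/3))/8)*sin(sqrt(3)*b*(-(8*sqrt(15) + 31)^(1/3) + (8*sqrt(15) + 31)^(-1/3))/8) + C3*exp(b*((8*sqrt(15) + 31)^(-1/3) + 2 + (8*sqrt(15) + 31)^(1/3))/8)*cos(sqrt(3)*b*(-(8*sqrt(15) + 31)^(1/3) + (8*sqrt(15) + 31)^(-1/3))/8) + C4*exp(b*(-(8*sqrt(15) + 31)^(1/3) - 1/(8*sqrt(15) + 31)^(1/3) + 1)/4) - 3*b^2/8 + b/2


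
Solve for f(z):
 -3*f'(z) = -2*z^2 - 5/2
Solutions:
 f(z) = C1 + 2*z^3/9 + 5*z/6


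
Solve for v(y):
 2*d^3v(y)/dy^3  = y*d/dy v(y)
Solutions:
 v(y) = C1 + Integral(C2*airyai(2^(2/3)*y/2) + C3*airybi(2^(2/3)*y/2), y)


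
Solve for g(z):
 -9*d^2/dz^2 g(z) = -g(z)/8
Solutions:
 g(z) = C1*exp(-sqrt(2)*z/12) + C2*exp(sqrt(2)*z/12)


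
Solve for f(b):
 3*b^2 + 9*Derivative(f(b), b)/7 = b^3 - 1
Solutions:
 f(b) = C1 + 7*b^4/36 - 7*b^3/9 - 7*b/9


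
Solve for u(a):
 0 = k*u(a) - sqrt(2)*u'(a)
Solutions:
 u(a) = C1*exp(sqrt(2)*a*k/2)


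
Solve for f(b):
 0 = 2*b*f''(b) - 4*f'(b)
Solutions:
 f(b) = C1 + C2*b^3


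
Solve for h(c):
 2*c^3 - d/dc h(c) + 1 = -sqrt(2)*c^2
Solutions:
 h(c) = C1 + c^4/2 + sqrt(2)*c^3/3 + c


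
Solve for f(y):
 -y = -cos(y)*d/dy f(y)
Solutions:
 f(y) = C1 + Integral(y/cos(y), y)


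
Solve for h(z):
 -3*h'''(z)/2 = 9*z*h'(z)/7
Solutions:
 h(z) = C1 + Integral(C2*airyai(-6^(1/3)*7^(2/3)*z/7) + C3*airybi(-6^(1/3)*7^(2/3)*z/7), z)


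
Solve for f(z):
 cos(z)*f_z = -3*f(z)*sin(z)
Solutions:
 f(z) = C1*cos(z)^3


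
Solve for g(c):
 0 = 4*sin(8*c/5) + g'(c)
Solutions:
 g(c) = C1 + 5*cos(8*c/5)/2


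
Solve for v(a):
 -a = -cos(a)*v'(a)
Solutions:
 v(a) = C1 + Integral(a/cos(a), a)


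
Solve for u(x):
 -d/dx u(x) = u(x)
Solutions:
 u(x) = C1*exp(-x)


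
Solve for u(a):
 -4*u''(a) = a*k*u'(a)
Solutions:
 u(a) = Piecewise((-sqrt(2)*sqrt(pi)*C1*erf(sqrt(2)*a*sqrt(k)/4)/sqrt(k) - C2, (k > 0) | (k < 0)), (-C1*a - C2, True))


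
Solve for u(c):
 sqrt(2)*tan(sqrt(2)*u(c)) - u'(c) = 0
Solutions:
 u(c) = sqrt(2)*(pi - asin(C1*exp(2*c)))/2
 u(c) = sqrt(2)*asin(C1*exp(2*c))/2


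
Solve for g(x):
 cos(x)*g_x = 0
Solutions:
 g(x) = C1


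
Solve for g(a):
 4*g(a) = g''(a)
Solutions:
 g(a) = C1*exp(-2*a) + C2*exp(2*a)


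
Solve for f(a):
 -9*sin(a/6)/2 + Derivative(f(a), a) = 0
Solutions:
 f(a) = C1 - 27*cos(a/6)


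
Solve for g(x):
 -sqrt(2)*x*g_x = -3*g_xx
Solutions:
 g(x) = C1 + C2*erfi(2^(3/4)*sqrt(3)*x/6)


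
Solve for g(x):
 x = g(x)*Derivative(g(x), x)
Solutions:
 g(x) = -sqrt(C1 + x^2)
 g(x) = sqrt(C1 + x^2)


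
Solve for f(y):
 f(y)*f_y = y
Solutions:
 f(y) = -sqrt(C1 + y^2)
 f(y) = sqrt(C1 + y^2)


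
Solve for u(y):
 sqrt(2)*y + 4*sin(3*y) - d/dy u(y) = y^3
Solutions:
 u(y) = C1 - y^4/4 + sqrt(2)*y^2/2 - 4*cos(3*y)/3


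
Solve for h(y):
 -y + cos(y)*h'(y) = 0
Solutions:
 h(y) = C1 + Integral(y/cos(y), y)


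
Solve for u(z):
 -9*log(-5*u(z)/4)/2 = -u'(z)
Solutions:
 -2*Integral(1/(log(-_y) - 2*log(2) + log(5)), (_y, u(z)))/9 = C1 - z


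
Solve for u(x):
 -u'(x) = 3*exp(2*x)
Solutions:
 u(x) = C1 - 3*exp(2*x)/2


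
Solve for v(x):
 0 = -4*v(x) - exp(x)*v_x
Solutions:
 v(x) = C1*exp(4*exp(-x))


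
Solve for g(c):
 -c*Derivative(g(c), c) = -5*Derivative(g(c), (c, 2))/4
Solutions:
 g(c) = C1 + C2*erfi(sqrt(10)*c/5)


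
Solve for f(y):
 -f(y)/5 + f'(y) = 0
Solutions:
 f(y) = C1*exp(y/5)


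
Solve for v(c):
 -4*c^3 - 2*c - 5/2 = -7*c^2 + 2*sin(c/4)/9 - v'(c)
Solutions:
 v(c) = C1 + c^4 - 7*c^3/3 + c^2 + 5*c/2 - 8*cos(c/4)/9


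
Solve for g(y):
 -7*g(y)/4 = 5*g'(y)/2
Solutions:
 g(y) = C1*exp(-7*y/10)


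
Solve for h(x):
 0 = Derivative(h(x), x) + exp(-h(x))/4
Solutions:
 h(x) = log(C1 - x/4)


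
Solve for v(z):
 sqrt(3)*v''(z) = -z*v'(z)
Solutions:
 v(z) = C1 + C2*erf(sqrt(2)*3^(3/4)*z/6)


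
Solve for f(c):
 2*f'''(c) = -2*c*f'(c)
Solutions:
 f(c) = C1 + Integral(C2*airyai(-c) + C3*airybi(-c), c)


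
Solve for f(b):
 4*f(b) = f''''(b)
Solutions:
 f(b) = C1*exp(-sqrt(2)*b) + C2*exp(sqrt(2)*b) + C3*sin(sqrt(2)*b) + C4*cos(sqrt(2)*b)


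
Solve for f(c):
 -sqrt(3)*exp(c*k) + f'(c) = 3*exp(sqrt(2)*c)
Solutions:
 f(c) = C1 + 3*sqrt(2)*exp(sqrt(2)*c)/2 + sqrt(3)*exp(c*k)/k


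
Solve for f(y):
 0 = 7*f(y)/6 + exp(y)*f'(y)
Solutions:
 f(y) = C1*exp(7*exp(-y)/6)


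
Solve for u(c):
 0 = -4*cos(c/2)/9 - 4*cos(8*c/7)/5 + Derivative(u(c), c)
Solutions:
 u(c) = C1 + 8*sin(c/2)/9 + 7*sin(8*c/7)/10


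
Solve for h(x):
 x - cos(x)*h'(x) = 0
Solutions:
 h(x) = C1 + Integral(x/cos(x), x)


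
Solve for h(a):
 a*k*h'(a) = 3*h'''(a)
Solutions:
 h(a) = C1 + Integral(C2*airyai(3^(2/3)*a*k^(1/3)/3) + C3*airybi(3^(2/3)*a*k^(1/3)/3), a)


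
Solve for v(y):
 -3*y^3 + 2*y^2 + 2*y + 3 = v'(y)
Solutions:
 v(y) = C1 - 3*y^4/4 + 2*y^3/3 + y^2 + 3*y


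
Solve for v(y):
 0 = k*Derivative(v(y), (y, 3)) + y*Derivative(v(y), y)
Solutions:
 v(y) = C1 + Integral(C2*airyai(y*(-1/k)^(1/3)) + C3*airybi(y*(-1/k)^(1/3)), y)


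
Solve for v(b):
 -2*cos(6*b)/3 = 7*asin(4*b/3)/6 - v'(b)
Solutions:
 v(b) = C1 + 7*b*asin(4*b/3)/6 + 7*sqrt(9 - 16*b^2)/24 + sin(6*b)/9


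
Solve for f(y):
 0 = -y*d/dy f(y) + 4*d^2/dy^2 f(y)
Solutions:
 f(y) = C1 + C2*erfi(sqrt(2)*y/4)


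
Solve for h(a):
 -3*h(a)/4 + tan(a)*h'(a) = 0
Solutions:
 h(a) = C1*sin(a)^(3/4)


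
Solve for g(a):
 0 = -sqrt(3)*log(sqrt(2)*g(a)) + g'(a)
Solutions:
 -2*sqrt(3)*Integral(1/(2*log(_y) + log(2)), (_y, g(a)))/3 = C1 - a


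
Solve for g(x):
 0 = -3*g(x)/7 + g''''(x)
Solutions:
 g(x) = C1*exp(-3^(1/4)*7^(3/4)*x/7) + C2*exp(3^(1/4)*7^(3/4)*x/7) + C3*sin(3^(1/4)*7^(3/4)*x/7) + C4*cos(3^(1/4)*7^(3/4)*x/7)


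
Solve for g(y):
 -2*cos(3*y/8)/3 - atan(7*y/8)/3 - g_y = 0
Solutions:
 g(y) = C1 - y*atan(7*y/8)/3 + 4*log(49*y^2 + 64)/21 - 16*sin(3*y/8)/9


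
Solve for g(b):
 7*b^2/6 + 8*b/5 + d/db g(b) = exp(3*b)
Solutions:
 g(b) = C1 - 7*b^3/18 - 4*b^2/5 + exp(3*b)/3


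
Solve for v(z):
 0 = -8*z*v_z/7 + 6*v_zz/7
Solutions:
 v(z) = C1 + C2*erfi(sqrt(6)*z/3)


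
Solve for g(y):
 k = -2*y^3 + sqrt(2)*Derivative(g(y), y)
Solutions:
 g(y) = C1 + sqrt(2)*k*y/2 + sqrt(2)*y^4/4


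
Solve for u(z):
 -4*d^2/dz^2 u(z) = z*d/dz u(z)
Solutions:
 u(z) = C1 + C2*erf(sqrt(2)*z/4)


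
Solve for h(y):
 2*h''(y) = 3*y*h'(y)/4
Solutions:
 h(y) = C1 + C2*erfi(sqrt(3)*y/4)


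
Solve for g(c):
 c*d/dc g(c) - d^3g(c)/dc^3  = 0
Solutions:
 g(c) = C1 + Integral(C2*airyai(c) + C3*airybi(c), c)


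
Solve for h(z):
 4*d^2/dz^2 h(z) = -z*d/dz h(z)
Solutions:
 h(z) = C1 + C2*erf(sqrt(2)*z/4)


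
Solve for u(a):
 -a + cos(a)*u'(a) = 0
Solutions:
 u(a) = C1 + Integral(a/cos(a), a)


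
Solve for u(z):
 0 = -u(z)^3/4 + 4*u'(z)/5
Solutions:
 u(z) = -2*sqrt(2)*sqrt(-1/(C1 + 5*z))
 u(z) = 2*sqrt(2)*sqrt(-1/(C1 + 5*z))


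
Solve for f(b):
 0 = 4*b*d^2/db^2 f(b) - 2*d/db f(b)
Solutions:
 f(b) = C1 + C2*b^(3/2)


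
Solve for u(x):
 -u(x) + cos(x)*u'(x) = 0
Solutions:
 u(x) = C1*sqrt(sin(x) + 1)/sqrt(sin(x) - 1)


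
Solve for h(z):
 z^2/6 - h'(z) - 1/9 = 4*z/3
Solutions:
 h(z) = C1 + z^3/18 - 2*z^2/3 - z/9


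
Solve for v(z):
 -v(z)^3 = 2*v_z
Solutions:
 v(z) = -sqrt(-1/(C1 - z))
 v(z) = sqrt(-1/(C1 - z))


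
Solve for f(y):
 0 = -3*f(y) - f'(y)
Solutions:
 f(y) = C1*exp(-3*y)


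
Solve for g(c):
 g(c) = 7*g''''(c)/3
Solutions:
 g(c) = C1*exp(-3^(1/4)*7^(3/4)*c/7) + C2*exp(3^(1/4)*7^(3/4)*c/7) + C3*sin(3^(1/4)*7^(3/4)*c/7) + C4*cos(3^(1/4)*7^(3/4)*c/7)


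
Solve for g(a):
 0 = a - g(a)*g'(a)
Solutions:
 g(a) = -sqrt(C1 + a^2)
 g(a) = sqrt(C1 + a^2)


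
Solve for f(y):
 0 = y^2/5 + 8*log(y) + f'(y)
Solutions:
 f(y) = C1 - y^3/15 - 8*y*log(y) + 8*y


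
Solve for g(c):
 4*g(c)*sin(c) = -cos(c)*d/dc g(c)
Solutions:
 g(c) = C1*cos(c)^4


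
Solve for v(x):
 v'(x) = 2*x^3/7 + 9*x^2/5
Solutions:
 v(x) = C1 + x^4/14 + 3*x^3/5


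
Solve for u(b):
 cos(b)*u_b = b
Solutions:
 u(b) = C1 + Integral(b/cos(b), b)


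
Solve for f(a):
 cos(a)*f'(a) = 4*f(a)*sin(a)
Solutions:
 f(a) = C1/cos(a)^4


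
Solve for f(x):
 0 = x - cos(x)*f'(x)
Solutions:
 f(x) = C1 + Integral(x/cos(x), x)


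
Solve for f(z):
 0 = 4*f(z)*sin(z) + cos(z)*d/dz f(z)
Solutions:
 f(z) = C1*cos(z)^4


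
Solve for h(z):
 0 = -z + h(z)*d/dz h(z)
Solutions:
 h(z) = -sqrt(C1 + z^2)
 h(z) = sqrt(C1 + z^2)


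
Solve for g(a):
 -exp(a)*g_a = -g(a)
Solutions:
 g(a) = C1*exp(-exp(-a))


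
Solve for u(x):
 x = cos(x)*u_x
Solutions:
 u(x) = C1 + Integral(x/cos(x), x)


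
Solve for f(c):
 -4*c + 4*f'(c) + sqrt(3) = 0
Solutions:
 f(c) = C1 + c^2/2 - sqrt(3)*c/4
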